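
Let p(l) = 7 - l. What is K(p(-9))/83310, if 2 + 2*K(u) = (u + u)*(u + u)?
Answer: 511/83310 ≈ 0.0061337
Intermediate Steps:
K(u) = -1 + 2*u² (K(u) = -1 + ((u + u)*(u + u))/2 = -1 + ((2*u)*(2*u))/2 = -1 + (4*u²)/2 = -1 + 2*u²)
K(p(-9))/83310 = (-1 + 2*(7 - 1*(-9))²)/83310 = (-1 + 2*(7 + 9)²)*(1/83310) = (-1 + 2*16²)*(1/83310) = (-1 + 2*256)*(1/83310) = (-1 + 512)*(1/83310) = 511*(1/83310) = 511/83310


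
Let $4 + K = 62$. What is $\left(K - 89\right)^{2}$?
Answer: $961$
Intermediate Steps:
$K = 58$ ($K = -4 + 62 = 58$)
$\left(K - 89\right)^{2} = \left(58 - 89\right)^{2} = \left(-31\right)^{2} = 961$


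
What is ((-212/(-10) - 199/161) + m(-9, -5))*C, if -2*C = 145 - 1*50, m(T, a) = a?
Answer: -114437/161 ≈ -710.79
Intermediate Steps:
C = -95/2 (C = -(145 - 1*50)/2 = -(145 - 50)/2 = -1/2*95 = -95/2 ≈ -47.500)
((-212/(-10) - 199/161) + m(-9, -5))*C = ((-212/(-10) - 199/161) - 5)*(-95/2) = ((-212*(-1/10) - 199*1/161) - 5)*(-95/2) = ((106/5 - 199/161) - 5)*(-95/2) = (16071/805 - 5)*(-95/2) = (12046/805)*(-95/2) = -114437/161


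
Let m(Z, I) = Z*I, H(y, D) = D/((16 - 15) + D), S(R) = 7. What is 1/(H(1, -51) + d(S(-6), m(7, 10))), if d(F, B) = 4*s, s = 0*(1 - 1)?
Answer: 50/51 ≈ 0.98039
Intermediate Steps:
s = 0 (s = 0*0 = 0)
H(y, D) = D/(1 + D)
m(Z, I) = I*Z
d(F, B) = 0 (d(F, B) = 4*0 = 0)
1/(H(1, -51) + d(S(-6), m(7, 10))) = 1/(-51/(1 - 51) + 0) = 1/(-51/(-50) + 0) = 1/(-51*(-1/50) + 0) = 1/(51/50 + 0) = 1/(51/50) = 50/51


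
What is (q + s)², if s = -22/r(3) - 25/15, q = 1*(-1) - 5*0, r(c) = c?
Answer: 100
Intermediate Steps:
q = -1 (q = -1 + 0 = -1)
s = -9 (s = -22/3 - 25/15 = -22*⅓ - 25*1/15 = -22/3 - 5/3 = -9)
(q + s)² = (-1 - 9)² = (-10)² = 100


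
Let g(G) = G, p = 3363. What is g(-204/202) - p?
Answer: -339765/101 ≈ -3364.0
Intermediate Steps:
g(-204/202) - p = -204/202 - 1*3363 = -204*1/202 - 3363 = -102/101 - 3363 = -339765/101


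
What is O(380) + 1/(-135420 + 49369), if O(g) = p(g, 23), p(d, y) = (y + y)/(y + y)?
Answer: 86050/86051 ≈ 0.99999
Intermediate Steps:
p(d, y) = 1 (p(d, y) = (2*y)/((2*y)) = (2*y)*(1/(2*y)) = 1)
O(g) = 1
O(380) + 1/(-135420 + 49369) = 1 + 1/(-135420 + 49369) = 1 + 1/(-86051) = 1 - 1/86051 = 86050/86051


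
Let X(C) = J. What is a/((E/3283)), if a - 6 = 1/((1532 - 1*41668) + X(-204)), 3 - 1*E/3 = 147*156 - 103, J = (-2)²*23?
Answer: -788783429/2742133032 ≈ -0.28765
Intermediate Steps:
J = 92 (J = 4*23 = 92)
X(C) = 92
E = -68478 (E = 9 - 3*(147*156 - 103) = 9 - 3*(22932 - 103) = 9 - 3*22829 = 9 - 68487 = -68478)
a = 240263/40044 (a = 6 + 1/((1532 - 1*41668) + 92) = 6 + 1/((1532 - 41668) + 92) = 6 + 1/(-40136 + 92) = 6 + 1/(-40044) = 6 - 1/40044 = 240263/40044 ≈ 6.0000)
a/((E/3283)) = 240263/(40044*((-68478/3283))) = 240263/(40044*((-68478*1/3283))) = 240263/(40044*(-68478/3283)) = (240263/40044)*(-3283/68478) = -788783429/2742133032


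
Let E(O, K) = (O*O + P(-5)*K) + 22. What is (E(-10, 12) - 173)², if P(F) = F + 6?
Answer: 1521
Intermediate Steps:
P(F) = 6 + F
E(O, K) = 22 + K + O² (E(O, K) = (O*O + (6 - 5)*K) + 22 = (O² + 1*K) + 22 = (O² + K) + 22 = (K + O²) + 22 = 22 + K + O²)
(E(-10, 12) - 173)² = ((22 + 12 + (-10)²) - 173)² = ((22 + 12 + 100) - 173)² = (134 - 173)² = (-39)² = 1521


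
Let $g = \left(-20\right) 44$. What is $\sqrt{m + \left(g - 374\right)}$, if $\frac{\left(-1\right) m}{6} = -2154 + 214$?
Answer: $3 \sqrt{1154} \approx 101.91$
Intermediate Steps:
$g = -880$
$m = 11640$ ($m = - 6 \left(-2154 + 214\right) = \left(-6\right) \left(-1940\right) = 11640$)
$\sqrt{m + \left(g - 374\right)} = \sqrt{11640 - 1254} = \sqrt{10386} = 3 \sqrt{1154}$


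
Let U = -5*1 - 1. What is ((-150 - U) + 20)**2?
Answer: 15376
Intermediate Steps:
U = -6 (U = -5 - 1 = -6)
((-150 - U) + 20)**2 = ((-150 - 1*(-6)) + 20)**2 = ((-150 + 6) + 20)**2 = (-144 + 20)**2 = (-124)**2 = 15376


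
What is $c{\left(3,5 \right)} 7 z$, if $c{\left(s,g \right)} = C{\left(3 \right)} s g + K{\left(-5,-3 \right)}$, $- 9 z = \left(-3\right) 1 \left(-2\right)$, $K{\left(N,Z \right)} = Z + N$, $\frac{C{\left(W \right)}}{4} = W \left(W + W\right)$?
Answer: $- \frac{15008}{3} \approx -5002.7$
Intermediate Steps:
$C{\left(W \right)} = 8 W^{2}$ ($C{\left(W \right)} = 4 W \left(W + W\right) = 4 W 2 W = 4 \cdot 2 W^{2} = 8 W^{2}$)
$K{\left(N,Z \right)} = N + Z$
$z = - \frac{2}{3}$ ($z = - \frac{\left(-3\right) 1 \left(-2\right)}{9} = - \frac{\left(-3\right) \left(-2\right)}{9} = \left(- \frac{1}{9}\right) 6 = - \frac{2}{3} \approx -0.66667$)
$c{\left(s,g \right)} = -8 + 72 g s$ ($c{\left(s,g \right)} = 8 \cdot 3^{2} s g - 8 = 8 \cdot 9 s g - 8 = 72 s g - 8 = 72 g s - 8 = -8 + 72 g s$)
$c{\left(3,5 \right)} 7 z = \left(-8 + 72 \cdot 5 \cdot 3\right) 7 \left(- \frac{2}{3}\right) = \left(-8 + 1080\right) 7 \left(- \frac{2}{3}\right) = 1072 \cdot 7 \left(- \frac{2}{3}\right) = 7504 \left(- \frac{2}{3}\right) = - \frac{15008}{3}$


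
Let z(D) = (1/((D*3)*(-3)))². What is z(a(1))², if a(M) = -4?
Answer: 1/1679616 ≈ 5.9537e-7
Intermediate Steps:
z(D) = 1/(81*D²) (z(D) = (1/((3*D)*(-3)))² = (1/(-9*D))² = (-1/(9*D))² = 1/(81*D²))
z(a(1))² = ((1/81)/(-4)²)² = ((1/81)*(1/16))² = (1/1296)² = 1/1679616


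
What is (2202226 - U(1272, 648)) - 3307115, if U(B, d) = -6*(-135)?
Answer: -1105699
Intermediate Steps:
U(B, d) = 810
(2202226 - U(1272, 648)) - 3307115 = (2202226 - 1*810) - 3307115 = (2202226 - 810) - 3307115 = 2201416 - 3307115 = -1105699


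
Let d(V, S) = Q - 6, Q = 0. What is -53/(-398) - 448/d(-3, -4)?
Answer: 89311/1194 ≈ 74.800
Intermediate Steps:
d(V, S) = -6 (d(V, S) = 0 - 6 = -6)
-53/(-398) - 448/d(-3, -4) = -53/(-398) - 448/(-6) = -53*(-1/398) - 448*(-1/6) = 53/398 + 224/3 = 89311/1194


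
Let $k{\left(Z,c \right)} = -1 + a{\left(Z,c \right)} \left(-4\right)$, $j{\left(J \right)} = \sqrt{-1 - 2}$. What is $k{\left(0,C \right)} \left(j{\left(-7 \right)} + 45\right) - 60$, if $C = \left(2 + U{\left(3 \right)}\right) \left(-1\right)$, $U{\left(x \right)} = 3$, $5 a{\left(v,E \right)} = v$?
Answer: $-105 - i \sqrt{3} \approx -105.0 - 1.732 i$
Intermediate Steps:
$a{\left(v,E \right)} = \frac{v}{5}$
$j{\left(J \right)} = i \sqrt{3}$ ($j{\left(J \right)} = \sqrt{-3} = i \sqrt{3}$)
$C = -5$ ($C = \left(2 + 3\right) \left(-1\right) = 5 \left(-1\right) = -5$)
$k{\left(Z,c \right)} = -1 - \frac{4 Z}{5}$ ($k{\left(Z,c \right)} = -1 + \frac{Z}{5} \left(-4\right) = -1 - \frac{4 Z}{5}$)
$k{\left(0,C \right)} \left(j{\left(-7 \right)} + 45\right) - 60 = \left(-1 - 0\right) \left(i \sqrt{3} + 45\right) - 60 = \left(-1 + 0\right) \left(45 + i \sqrt{3}\right) - 60 = - (45 + i \sqrt{3}) - 60 = \left(-45 - i \sqrt{3}\right) - 60 = -105 - i \sqrt{3}$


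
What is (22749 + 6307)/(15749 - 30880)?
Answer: -29056/15131 ≈ -1.9203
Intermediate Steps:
(22749 + 6307)/(15749 - 30880) = 29056/(-15131) = 29056*(-1/15131) = -29056/15131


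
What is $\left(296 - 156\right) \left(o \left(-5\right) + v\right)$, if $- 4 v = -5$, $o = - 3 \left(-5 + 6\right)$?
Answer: $2275$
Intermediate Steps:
$o = -3$ ($o = \left(-3\right) 1 = -3$)
$v = \frac{5}{4}$ ($v = \left(- \frac{1}{4}\right) \left(-5\right) = \frac{5}{4} \approx 1.25$)
$\left(296 - 156\right) \left(o \left(-5\right) + v\right) = \left(296 - 156\right) \left(\left(-3\right) \left(-5\right) + \frac{5}{4}\right) = \left(296 + \left(-176 + 20\right)\right) \left(15 + \frac{5}{4}\right) = \left(296 - 156\right) \frac{65}{4} = 140 \cdot \frac{65}{4} = 2275$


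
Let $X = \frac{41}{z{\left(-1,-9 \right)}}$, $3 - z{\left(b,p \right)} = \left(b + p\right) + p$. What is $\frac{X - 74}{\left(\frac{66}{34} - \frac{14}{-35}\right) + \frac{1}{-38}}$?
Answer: $- \frac{2563005}{82247} \approx -31.162$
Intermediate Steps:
$z{\left(b,p \right)} = 3 - b - 2 p$ ($z{\left(b,p \right)} = 3 - \left(\left(b + p\right) + p\right) = 3 - \left(b + 2 p\right) = 3 - b - 2 p$)
$X = \frac{41}{22}$ ($X = \frac{41}{3 - -1 - -18} = \frac{41}{3 + 1 + 18} = \frac{41}{22} \approx 1.8636$)
$\frac{X - 74}{\left(\frac{66}{34} - \frac{14}{-35}\right) + \frac{1}{-38}} = \frac{\frac{41}{22} - 74}{\left(\frac{66}{34} - \frac{14}{-35}\right) + \frac{1}{-38}} = - \frac{1587}{22 \left(\left(66 \cdot \frac{1}{34} - - \frac{2}{5}\right) - \frac{1}{38}\right)} = - \frac{1587}{22 \left(\left(\frac{33}{17} + \frac{2}{5}\right) - \frac{1}{38}\right)} = - \frac{1587}{22 \left(\frac{199}{85} - \frac{1}{38}\right)} = - \frac{1587}{22 \cdot \frac{7477}{3230}} = \left(- \frac{1587}{22}\right) \frac{3230}{7477} = - \frac{2563005}{82247}$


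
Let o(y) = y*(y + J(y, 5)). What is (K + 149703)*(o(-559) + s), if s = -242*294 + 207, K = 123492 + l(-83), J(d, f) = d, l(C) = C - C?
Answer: 151355767095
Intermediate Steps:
l(C) = 0
o(y) = 2*y² (o(y) = y*(y + y) = y*(2*y) = 2*y²)
K = 123492 (K = 123492 + 0 = 123492)
s = -70941 (s = -71148 + 207 = -70941)
(K + 149703)*(o(-559) + s) = (123492 + 149703)*(2*(-559)² - 70941) = 273195*(2*312481 - 70941) = 273195*(624962 - 70941) = 273195*554021 = 151355767095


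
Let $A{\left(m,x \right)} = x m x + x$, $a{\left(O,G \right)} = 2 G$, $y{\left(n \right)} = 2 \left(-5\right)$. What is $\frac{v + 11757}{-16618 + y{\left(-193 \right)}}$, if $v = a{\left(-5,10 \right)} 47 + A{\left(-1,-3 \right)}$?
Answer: $- \frac{12685}{16628} \approx -0.76287$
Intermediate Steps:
$y{\left(n \right)} = -10$
$A{\left(m,x \right)} = x + m x^{2}$ ($A{\left(m,x \right)} = m x x + x = m x^{2} + x = x + m x^{2}$)
$v = 928$ ($v = 2 \cdot 10 \cdot 47 - 3 \left(1 - -3\right) = 20 \cdot 47 - 3 \left(1 + 3\right) = 940 - 12 = 928$)
$\frac{v + 11757}{-16618 + y{\left(-193 \right)}} = \frac{928 + 11757}{-16618 - 10} = \frac{12685}{-16628} = 12685 \left(- \frac{1}{16628}\right) = - \frac{12685}{16628}$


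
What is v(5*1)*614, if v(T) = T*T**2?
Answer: 76750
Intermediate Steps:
v(T) = T**3
v(5*1)*614 = (5*1)**3*614 = 5**3*614 = 125*614 = 76750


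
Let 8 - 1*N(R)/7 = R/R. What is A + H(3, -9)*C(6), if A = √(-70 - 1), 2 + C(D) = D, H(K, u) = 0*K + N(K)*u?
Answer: -1764 + I*√71 ≈ -1764.0 + 8.4261*I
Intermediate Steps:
N(R) = 49 (N(R) = 56 - 7*R/R = 56 - 7*1 = 56 - 7 = 49)
H(K, u) = 49*u (H(K, u) = 0*K + 49*u = 0 + 49*u = 49*u)
C(D) = -2 + D
A = I*√71 (A = √(-71) = I*√71 ≈ 8.4261*I)
A + H(3, -9)*C(6) = I*√71 + (49*(-9))*(-2 + 6) = I*√71 - 441*4 = I*√71 - 1764 = -1764 + I*√71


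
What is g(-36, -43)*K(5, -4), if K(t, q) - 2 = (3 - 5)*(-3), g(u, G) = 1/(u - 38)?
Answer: -4/37 ≈ -0.10811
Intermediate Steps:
g(u, G) = 1/(-38 + u)
K(t, q) = 8 (K(t, q) = 2 + (3 - 5)*(-3) = 2 - 2*(-3) = 2 + 6 = 8)
g(-36, -43)*K(5, -4) = 8/(-38 - 36) = 8/(-74) = -1/74*8 = -4/37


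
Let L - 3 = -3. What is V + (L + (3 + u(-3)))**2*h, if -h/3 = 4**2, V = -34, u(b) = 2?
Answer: -1234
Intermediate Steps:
L = 0 (L = 3 - 3 = 0)
h = -48 (h = -3*4**2 = -3*16 = -48)
V + (L + (3 + u(-3)))**2*h = -34 + (0 + (3 + 2))**2*(-48) = -34 + (0 + 5)**2*(-48) = -34 + 5**2*(-48) = -34 + 25*(-48) = -34 - 1200 = -1234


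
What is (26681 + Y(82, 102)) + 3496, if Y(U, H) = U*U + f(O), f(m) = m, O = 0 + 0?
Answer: 36901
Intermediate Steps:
O = 0
Y(U, H) = U² (Y(U, H) = U*U + 0 = U² + 0 = U²)
(26681 + Y(82, 102)) + 3496 = (26681 + 82²) + 3496 = (26681 + 6724) + 3496 = 33405 + 3496 = 36901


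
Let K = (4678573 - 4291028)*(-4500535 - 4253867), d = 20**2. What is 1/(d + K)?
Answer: -1/3392724722690 ≈ -2.9475e-13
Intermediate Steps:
d = 400
K = -3392724723090 (K = 387545*(-8754402) = -3392724723090)
1/(d + K) = 1/(400 - 3392724723090) = 1/(-3392724722690) = -1/3392724722690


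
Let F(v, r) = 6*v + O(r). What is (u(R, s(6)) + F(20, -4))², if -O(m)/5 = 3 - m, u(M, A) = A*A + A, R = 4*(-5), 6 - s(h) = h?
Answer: 7225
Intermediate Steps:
s(h) = 6 - h
R = -20
u(M, A) = A + A² (u(M, A) = A² + A = A + A²)
O(m) = -15 + 5*m (O(m) = -5*(3 - m) = -15 + 5*m)
F(v, r) = -15 + 5*r + 6*v (F(v, r) = 6*v + (-15 + 5*r) = -15 + 5*r + 6*v)
(u(R, s(6)) + F(20, -4))² = ((6 - 1*6)*(1 + (6 - 1*6)) + (-15 + 5*(-4) + 6*20))² = ((6 - 6)*(1 + (6 - 6)) + (-15 - 20 + 120))² = (0*(1 + 0) + 85)² = (0*1 + 85)² = (0 + 85)² = 85² = 7225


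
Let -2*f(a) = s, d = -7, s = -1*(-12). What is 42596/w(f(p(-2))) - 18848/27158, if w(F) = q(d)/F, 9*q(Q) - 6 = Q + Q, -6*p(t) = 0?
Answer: 3904265393/13579 ≈ 2.8752e+5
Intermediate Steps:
p(t) = 0 (p(t) = -⅙*0 = 0)
s = 12
f(a) = -6 (f(a) = -½*12 = -6)
q(Q) = ⅔ + 2*Q/9 (q(Q) = ⅔ + (Q + Q)/9 = ⅔ + (2*Q)/9 = ⅔ + 2*Q/9)
w(F) = -8/(9*F) (w(F) = (⅔ + (2/9)*(-7))/F = (⅔ - 14/9)/F = -8/(9*F))
42596/w(f(p(-2))) - 18848/27158 = 42596/((-8/9/(-6))) - 18848/27158 = 42596/((-8/9*(-⅙))) - 18848*1/27158 = 42596/(4/27) - 9424/13579 = 42596*(27/4) - 9424/13579 = 287523 - 9424/13579 = 3904265393/13579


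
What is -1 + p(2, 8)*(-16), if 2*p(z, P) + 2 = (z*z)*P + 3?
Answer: -265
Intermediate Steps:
p(z, P) = ½ + P*z²/2 (p(z, P) = -1 + ((z*z)*P + 3)/2 = -1 + (z²*P + 3)/2 = -1 + (P*z² + 3)/2 = -1 + (3 + P*z²)/2 = -1 + (3/2 + P*z²/2) = ½ + P*z²/2)
-1 + p(2, 8)*(-16) = -1 + (½ + (½)*8*2²)*(-16) = -1 + (½ + (½)*8*4)*(-16) = -1 + (½ + 16)*(-16) = -1 + (33/2)*(-16) = -1 - 264 = -265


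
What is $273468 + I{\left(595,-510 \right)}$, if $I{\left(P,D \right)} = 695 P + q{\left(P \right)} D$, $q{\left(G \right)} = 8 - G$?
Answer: $986363$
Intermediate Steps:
$I{\left(P,D \right)} = 695 P + D \left(8 - P\right)$ ($I{\left(P,D \right)} = 695 P + \left(8 - P\right) D = 695 P + D \left(8 - P\right)$)
$273468 + I{\left(595,-510 \right)} = 273468 + \left(695 \cdot 595 - - 510 \left(-8 + 595\right)\right) = 273468 + \left(413525 - \left(-510\right) 587\right) = 273468 + \left(413525 + 299370\right) = 273468 + 712895 = 986363$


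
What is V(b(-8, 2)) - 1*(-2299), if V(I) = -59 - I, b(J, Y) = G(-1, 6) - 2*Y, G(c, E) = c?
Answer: 2245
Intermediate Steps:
b(J, Y) = -1 - 2*Y
V(b(-8, 2)) - 1*(-2299) = (-59 - (-1 - 2*2)) - 1*(-2299) = (-59 - (-1 - 4)) + 2299 = (-59 - 1*(-5)) + 2299 = (-59 + 5) + 2299 = -54 + 2299 = 2245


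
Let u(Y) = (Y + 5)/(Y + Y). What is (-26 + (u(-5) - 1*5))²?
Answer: 961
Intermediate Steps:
u(Y) = (5 + Y)/(2*Y) (u(Y) = (5 + Y)/((2*Y)) = (5 + Y)*(1/(2*Y)) = (5 + Y)/(2*Y))
(-26 + (u(-5) - 1*5))² = (-26 + ((½)*(5 - 5)/(-5) - 1*5))² = (-26 + ((½)*(-⅕)*0 - 5))² = (-26 + (0 - 5))² = (-26 - 5)² = (-31)² = 961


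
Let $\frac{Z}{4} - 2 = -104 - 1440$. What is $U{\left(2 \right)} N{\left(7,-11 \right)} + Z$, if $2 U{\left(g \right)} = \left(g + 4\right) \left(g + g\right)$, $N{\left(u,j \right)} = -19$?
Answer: $-6396$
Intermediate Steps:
$U{\left(g \right)} = g \left(4 + g\right)$ ($U{\left(g \right)} = \frac{\left(g + 4\right) \left(g + g\right)}{2} = \frac{\left(4 + g\right) 2 g}{2} = \frac{2 g \left(4 + g\right)}{2} = g \left(4 + g\right)$)
$Z = -6168$ ($Z = 8 + 4 \left(-104 - 1440\right) = 8 + 4 \left(-1544\right) = 8 - 6176 = -6168$)
$U{\left(2 \right)} N{\left(7,-11 \right)} + Z = 2 \left(4 + 2\right) \left(-19\right) - 6168 = 2 \cdot 6 \left(-19\right) - 6168 = 12 \left(-19\right) - 6168 = -228 - 6168 = -6396$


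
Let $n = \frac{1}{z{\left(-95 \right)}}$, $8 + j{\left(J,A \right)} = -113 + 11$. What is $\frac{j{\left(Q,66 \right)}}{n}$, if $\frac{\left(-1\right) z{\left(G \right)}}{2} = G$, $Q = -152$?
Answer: $-20900$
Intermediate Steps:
$z{\left(G \right)} = - 2 G$
$j{\left(J,A \right)} = -110$ ($j{\left(J,A \right)} = -8 + \left(-113 + 11\right) = -8 - 102 = -110$)
$n = \frac{1}{190}$ ($n = \frac{1}{\left(-2\right) \left(-95\right)} = \frac{1}{190} \approx 0.0052632$)
$\frac{j{\left(Q,66 \right)}}{n} = - 110 \frac{1}{\frac{1}{190}} = \left(-110\right) 190 = -20900$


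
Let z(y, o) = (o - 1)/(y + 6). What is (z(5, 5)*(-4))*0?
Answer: 0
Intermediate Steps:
z(y, o) = (-1 + o)/(6 + y)
(z(5, 5)*(-4))*0 = (((-1 + 5)/(6 + 5))*(-4))*0 = ((4/11)*(-4))*0 = -16/11*0 = 0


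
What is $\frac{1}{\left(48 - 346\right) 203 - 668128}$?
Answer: $- \frac{1}{728622} \approx -1.3725 \cdot 10^{-6}$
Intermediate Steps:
$\frac{1}{\left(48 - 346\right) 203 - 668128} = \frac{1}{\left(-298\right) 203 - 668128} = \frac{1}{-60494 - 668128} = \frac{1}{-728622} = - \frac{1}{728622}$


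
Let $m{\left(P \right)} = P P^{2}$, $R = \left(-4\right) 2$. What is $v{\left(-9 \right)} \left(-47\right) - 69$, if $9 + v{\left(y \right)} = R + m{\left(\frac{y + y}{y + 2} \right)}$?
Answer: $- \frac{23714}{343} \approx -69.137$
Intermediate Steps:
$R = -8$
$m{\left(P \right)} = P^{3}$
$v{\left(y \right)} = -17 + \frac{8 y^{3}}{\left(2 + y\right)^{3}}$ ($v{\left(y \right)} = -9 + \left(-8 + \left(\frac{y + y}{y + 2}\right)^{3}\right) = -9 + \left(-8 + \left(\frac{2 y}{2 + y}\right)^{3}\right) = -9 + \left(-8 + \frac{8 y^{3}}{\left(2 + y\right)^{3}}\right) = -17 + \frac{8 y^{3}}{\left(2 + y\right)^{3}}$)
$v{\left(-9 \right)} \left(-47\right) - 69 = \left(-17 + \frac{8 \left(-9\right)^{3}}{\left(2 - 9\right)^{3}}\right) \left(-47\right) - 69 = \left(-17 + 8 \left(-729\right) \frac{1}{-343}\right) \left(-47\right) - 69 = \left(-17 + 8 \left(-729\right) \left(- \frac{1}{343}\right)\right) \left(-47\right) - 69 = \left(-17 + \frac{5832}{343}\right) \left(-47\right) - 69 = \frac{1}{343} \left(-47\right) - 69 = - \frac{47}{343} - 69 = - \frac{23714}{343}$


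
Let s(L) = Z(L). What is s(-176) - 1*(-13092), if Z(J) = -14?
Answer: 13078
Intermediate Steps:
s(L) = -14
s(-176) - 1*(-13092) = -14 - 1*(-13092) = -14 + 13092 = 13078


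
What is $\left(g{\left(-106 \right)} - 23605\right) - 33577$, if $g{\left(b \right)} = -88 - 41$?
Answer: $-57311$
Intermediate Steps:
$g{\left(b \right)} = -129$
$\left(g{\left(-106 \right)} - 23605\right) - 33577 = \left(-129 - 23605\right) - 33577 = -23734 - 33577 = -57311$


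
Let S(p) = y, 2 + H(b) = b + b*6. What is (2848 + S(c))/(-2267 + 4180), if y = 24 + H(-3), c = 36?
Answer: 2849/1913 ≈ 1.4893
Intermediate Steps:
H(b) = -2 + 7*b (H(b) = -2 + (b + b*6) = -2 + (b + 6*b) = -2 + 7*b)
y = 1 (y = 24 + (-2 + 7*(-3)) = 24 + (-2 - 21) = 24 - 23 = 1)
S(p) = 1
(2848 + S(c))/(-2267 + 4180) = (2848 + 1)/(-2267 + 4180) = 2849/1913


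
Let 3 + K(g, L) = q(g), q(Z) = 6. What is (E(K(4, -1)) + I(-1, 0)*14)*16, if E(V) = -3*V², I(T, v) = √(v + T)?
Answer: -432 + 224*I ≈ -432.0 + 224.0*I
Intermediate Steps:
K(g, L) = 3 (K(g, L) = -3 + 6 = 3)
I(T, v) = √(T + v)
(E(K(4, -1)) + I(-1, 0)*14)*16 = (-3*3² + √(-1 + 0)*14)*16 = (-3*9 + √(-1)*14)*16 = (-27 + I*14)*16 = (-27 + 14*I)*16 = -432 + 224*I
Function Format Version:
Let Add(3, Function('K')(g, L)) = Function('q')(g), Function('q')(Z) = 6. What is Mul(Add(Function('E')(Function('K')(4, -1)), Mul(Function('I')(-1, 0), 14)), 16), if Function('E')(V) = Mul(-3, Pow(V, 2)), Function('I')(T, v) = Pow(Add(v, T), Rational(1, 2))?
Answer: Add(-432, Mul(224, I)) ≈ Add(-432.00, Mul(224.00, I))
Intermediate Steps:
Function('K')(g, L) = 3 (Function('K')(g, L) = Add(-3, 6) = 3)
Function('I')(T, v) = Pow(Add(T, v), Rational(1, 2))
Mul(Add(Function('E')(Function('K')(4, -1)), Mul(Function('I')(-1, 0), 14)), 16) = Mul(Add(Mul(-3, Pow(3, 2)), Mul(Pow(Add(-1, 0), Rational(1, 2)), 14)), 16) = Mul(Add(Mul(-3, 9), Mul(Pow(-1, Rational(1, 2)), 14)), 16) = Mul(Add(-27, Mul(I, 14)), 16) = Mul(Add(-27, Mul(14, I)), 16) = Add(-432, Mul(224, I))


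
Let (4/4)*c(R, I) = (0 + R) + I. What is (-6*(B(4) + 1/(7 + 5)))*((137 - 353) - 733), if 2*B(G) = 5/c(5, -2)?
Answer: 10439/2 ≈ 5219.5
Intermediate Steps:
c(R, I) = I + R (c(R, I) = (0 + R) + I = R + I = I + R)
B(G) = ⅚ (B(G) = (5/(-2 + 5))/2 = (5/3)/2 = (5*(⅓))/2 = (½)*(5/3) = ⅚)
(-6*(B(4) + 1/(7 + 5)))*((137 - 353) - 733) = (-6*(⅚ + 1/(7 + 5)))*((137 - 353) - 733) = (-6*(⅚ + 1/12))*(-216 - 733) = -6*(⅚ + 1/12)*(-949) = -6*11/12*(-949) = -11/2*(-949) = 10439/2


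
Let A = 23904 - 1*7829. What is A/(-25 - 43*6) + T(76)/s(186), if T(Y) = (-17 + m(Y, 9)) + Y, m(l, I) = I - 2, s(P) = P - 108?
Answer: -205862/3679 ≈ -55.956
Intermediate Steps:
s(P) = -108 + P
m(l, I) = -2 + I
A = 16075 (A = 23904 - 7829 = 16075)
T(Y) = -10 + Y (T(Y) = (-17 + (-2 + 9)) + Y = (-17 + 7) + Y = -10 + Y)
A/(-25 - 43*6) + T(76)/s(186) = 16075/(-25 - 43*6) + (-10 + 76)/(-108 + 186) = 16075/(-25 - 258) + 66/78 = 16075/(-283) + 66*(1/78) = 16075*(-1/283) + 11/13 = -16075/283 + 11/13 = -205862/3679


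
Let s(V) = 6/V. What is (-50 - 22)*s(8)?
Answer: -54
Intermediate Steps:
(-50 - 22)*s(8) = (-50 - 22)*(6/8) = -432/8 = -72*¾ = -54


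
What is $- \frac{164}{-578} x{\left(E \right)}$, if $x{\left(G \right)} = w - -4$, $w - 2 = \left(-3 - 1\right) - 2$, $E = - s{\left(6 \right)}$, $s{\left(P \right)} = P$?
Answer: $0$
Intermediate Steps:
$E = -6$ ($E = \left(-1\right) 6 = -6$)
$w = -4$ ($w = 2 - 6 = -4$)
$x{\left(G \right)} = 0$ ($x{\left(G \right)} = -4 - -4 = -4 + 4 = 0$)
$- \frac{164}{-578} x{\left(E \right)} = - \frac{164}{-578} \cdot 0 = \left(-164\right) \left(- \frac{1}{578}\right) 0 = \frac{82}{289} \cdot 0 = 0$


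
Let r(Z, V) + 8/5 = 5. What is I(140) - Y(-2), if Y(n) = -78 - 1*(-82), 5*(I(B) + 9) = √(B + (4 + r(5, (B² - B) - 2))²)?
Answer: -13 + 3*√541/25 ≈ -10.209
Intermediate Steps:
r(Z, V) = 17/5 (r(Z, V) = -8/5 + 5 = 17/5)
I(B) = -9 + √(1369/25 + B)/5 (I(B) = -9 + √(B + (4 + 17/5)²)/5 = -9 + √(B + (37/5)²)/5 = -9 + √(B + 1369/25)/5 = -9 + √(1369/25 + B)/5)
Y(n) = 4 (Y(n) = -78 + 82 = 4)
I(140) - Y(-2) = (-9 + √(1369 + 25*140)/25) - 1*4 = (-9 + √(1369 + 3500)/25) - 4 = (-9 + √4869/25) - 4 = (-9 + (3*√541)/25) - 4 = (-9 + 3*√541/25) - 4 = -13 + 3*√541/25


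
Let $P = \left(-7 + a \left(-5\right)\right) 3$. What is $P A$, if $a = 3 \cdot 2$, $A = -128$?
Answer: $14208$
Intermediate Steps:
$a = 6$
$P = -111$ ($P = \left(-7 + 6 \left(-5\right)\right) 3 = \left(-7 - 30\right) 3 = \left(-37\right) 3 = -111$)
$P A = \left(-111\right) \left(-128\right) = 14208$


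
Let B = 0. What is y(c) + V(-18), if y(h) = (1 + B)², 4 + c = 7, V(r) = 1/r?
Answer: 17/18 ≈ 0.94444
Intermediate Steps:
c = 3 (c = -4 + 7 = 3)
y(h) = 1 (y(h) = (1 + 0)² = 1² = 1)
y(c) + V(-18) = 1 + 1/(-18) = 1 - 1/18 = 17/18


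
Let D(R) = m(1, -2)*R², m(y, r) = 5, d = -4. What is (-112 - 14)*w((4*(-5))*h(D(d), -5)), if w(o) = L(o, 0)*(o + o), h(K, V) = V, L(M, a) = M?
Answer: -2520000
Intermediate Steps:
D(R) = 5*R²
w(o) = 2*o² (w(o) = o*(o + o) = o*(2*o) = 2*o²)
(-112 - 14)*w((4*(-5))*h(D(d), -5)) = (-112 - 14)*(2*((4*(-5))*(-5))²) = -252*(-20*(-5))² = -252*100² = -252*10000 = -126*20000 = -2520000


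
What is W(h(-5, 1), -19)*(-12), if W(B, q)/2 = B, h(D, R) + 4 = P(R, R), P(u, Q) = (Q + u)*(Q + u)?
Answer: 0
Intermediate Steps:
P(u, Q) = (Q + u)²
h(D, R) = -4 + 4*R² (h(D, R) = -4 + (R + R)² = -4 + (2*R)² = -4 + 4*R²)
W(B, q) = 2*B
W(h(-5, 1), -19)*(-12) = (2*(-4 + 4*1²))*(-12) = (2*(-4 + 4*1))*(-12) = (2*(-4 + 4))*(-12) = (2*0)*(-12) = 0*(-12) = 0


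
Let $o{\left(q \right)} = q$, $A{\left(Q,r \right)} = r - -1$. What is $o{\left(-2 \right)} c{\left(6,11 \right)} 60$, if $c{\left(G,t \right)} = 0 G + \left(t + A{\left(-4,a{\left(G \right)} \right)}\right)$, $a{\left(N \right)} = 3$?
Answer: $-1800$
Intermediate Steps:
$A{\left(Q,r \right)} = 1 + r$ ($A{\left(Q,r \right)} = r + 1 = 1 + r$)
$c{\left(G,t \right)} = 4 + t$ ($c{\left(G,t \right)} = 0 G + \left(t + \left(1 + 3\right)\right) = 0 + \left(t + 4\right) = 0 + \left(4 + t\right) = 4 + t$)
$o{\left(-2 \right)} c{\left(6,11 \right)} 60 = - 2 \left(4 + 11\right) 60 = \left(-2\right) 15 \cdot 60 = \left(-30\right) 60 = -1800$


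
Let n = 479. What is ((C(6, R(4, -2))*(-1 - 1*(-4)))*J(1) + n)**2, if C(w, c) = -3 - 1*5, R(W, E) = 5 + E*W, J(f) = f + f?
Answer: 185761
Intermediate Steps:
J(f) = 2*f
C(w, c) = -8 (C(w, c) = -3 - 5 = -8)
((C(6, R(4, -2))*(-1 - 1*(-4)))*J(1) + n)**2 = ((-8*(-1 - 1*(-4)))*(2*1) + 479)**2 = (-8*(-1 + 4)*2 + 479)**2 = (-8*3*2 + 479)**2 = (-24*2 + 479)**2 = (-48 + 479)**2 = 431**2 = 185761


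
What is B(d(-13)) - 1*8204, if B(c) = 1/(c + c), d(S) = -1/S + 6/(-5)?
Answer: -1197849/146 ≈ -8204.4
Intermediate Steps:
d(S) = -6/5 - 1/S (d(S) = -1/S + 6*(-⅕) = -1/S - 6/5 = -6/5 - 1/S)
B(c) = 1/(2*c)
B(d(-13)) - 1*8204 = 1/(2*(-6/5 - 1/(-13))) - 1*8204 = 1/(2*(-6/5 - 1*(-1/13))) - 8204 = 1/(2*(-6/5 + 1/13)) - 8204 = 1/(2*(-73/65)) - 8204 = (½)*(-65/73) - 8204 = -65/146 - 8204 = -1197849/146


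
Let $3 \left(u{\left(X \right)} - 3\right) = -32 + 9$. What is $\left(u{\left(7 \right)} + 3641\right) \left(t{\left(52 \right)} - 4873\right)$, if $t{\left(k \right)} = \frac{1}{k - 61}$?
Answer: $- \frac{478446922}{27} \approx -1.772 \cdot 10^{7}$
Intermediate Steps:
$u{\left(X \right)} = - \frac{14}{3}$ ($u{\left(X \right)} = 3 + \frac{-32 + 9}{3} = 3 + \frac{1}{3} \left(-23\right) = 3 - \frac{23}{3} = - \frac{14}{3}$)
$t{\left(k \right)} = \frac{1}{-61 + k}$
$\left(u{\left(7 \right)} + 3641\right) \left(t{\left(52 \right)} - 4873\right) = \left(- \frac{14}{3} + 3641\right) \left(\frac{1}{-61 + 52} - 4873\right) = \frac{10909 \left(\frac{1}{-9} - 4873\right)}{3} = \frac{10909 \left(- \frac{1}{9} - 4873\right)}{3} = \frac{10909}{3} \left(- \frac{43858}{9}\right) = - \frac{478446922}{27}$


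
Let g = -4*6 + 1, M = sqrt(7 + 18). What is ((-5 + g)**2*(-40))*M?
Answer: -156800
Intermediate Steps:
M = 5 (M = sqrt(25) = 5)
g = -23 (g = -24 + 1 = -23)
((-5 + g)**2*(-40))*M = ((-5 - 23)**2*(-40))*5 = ((-28)**2*(-40))*5 = (784*(-40))*5 = -31360*5 = -156800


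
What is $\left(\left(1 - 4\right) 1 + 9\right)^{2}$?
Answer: $36$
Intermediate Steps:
$\left(\left(1 - 4\right) 1 + 9\right)^{2} = \left(\left(-3\right) 1 + 9\right)^{2} = \left(-3 + 9\right)^{2} = 6^{2} = 36$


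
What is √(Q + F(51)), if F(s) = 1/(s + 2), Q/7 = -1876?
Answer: I*√36887735/53 ≈ 114.59*I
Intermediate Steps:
Q = -13132 (Q = 7*(-1876) = -13132)
F(s) = 1/(2 + s)
√(Q + F(51)) = √(-13132 + 1/(2 + 51)) = √(-13132 + 1/53) = √(-695995/53) = I*√36887735/53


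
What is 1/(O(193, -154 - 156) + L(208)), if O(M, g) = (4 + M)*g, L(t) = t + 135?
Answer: -1/60727 ≈ -1.6467e-5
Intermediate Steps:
L(t) = 135 + t
O(M, g) = g*(4 + M)
1/(O(193, -154 - 156) + L(208)) = 1/((-154 - 156)*(4 + 193) + (135 + 208)) = 1/(-310*197 + 343) = 1/(-61070 + 343) = 1/(-60727) = -1/60727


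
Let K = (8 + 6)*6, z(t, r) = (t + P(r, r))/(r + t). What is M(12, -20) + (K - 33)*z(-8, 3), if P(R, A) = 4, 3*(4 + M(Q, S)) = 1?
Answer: 557/15 ≈ 37.133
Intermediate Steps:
M(Q, S) = -11/3 (M(Q, S) = -4 + (⅓)*1 = -4 + ⅓ = -11/3)
z(t, r) = (4 + t)/(r + t) (z(t, r) = (t + 4)/(r + t) = (4 + t)/(r + t))
K = 84 (K = 14*6 = 84)
M(12, -20) + (K - 33)*z(-8, 3) = -11/3 + (84 - 33)*((4 - 8)/(3 - 8)) = -11/3 + 51*(-4/(-5)) = -11/3 + 51*(-⅕*(-4)) = -11/3 + 51*(⅘) = -11/3 + 204/5 = 557/15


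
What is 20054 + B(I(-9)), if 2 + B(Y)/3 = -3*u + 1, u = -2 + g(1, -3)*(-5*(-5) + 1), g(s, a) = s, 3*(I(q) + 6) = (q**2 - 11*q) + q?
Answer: 19835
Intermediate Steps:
I(q) = -6 - 10*q/3 + q**2/3 (I(q) = -6 + ((q**2 - 11*q) + q)/3 = -6 + (q**2 - 10*q)/3 = -6 + (-10*q/3 + q**2/3) = -6 - 10*q/3 + q**2/3)
u = 24 (u = -2 + 1*(-5*(-5) + 1) = -2 + 1*(25 + 1) = -2 + 1*26 = -2 + 26 = 24)
B(Y) = -219 (B(Y) = -6 + 3*(-3*24 + 1) = -6 + 3*(-72 + 1) = -6 + 3*(-71) = -6 - 213 = -219)
20054 + B(I(-9)) = 20054 - 219 = 19835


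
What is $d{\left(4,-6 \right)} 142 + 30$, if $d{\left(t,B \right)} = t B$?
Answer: $-3378$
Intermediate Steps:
$d{\left(t,B \right)} = B t$
$d{\left(4,-6 \right)} 142 + 30 = \left(-6\right) 4 \cdot 142 + 30 = \left(-24\right) 142 + 30 = -3408 + 30 = -3378$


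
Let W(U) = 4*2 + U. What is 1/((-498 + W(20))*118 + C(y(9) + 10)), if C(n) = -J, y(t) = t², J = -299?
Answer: -1/55161 ≈ -1.8129e-5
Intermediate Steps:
W(U) = 8 + U
C(n) = 299 (C(n) = -1*(-299) = 299)
1/((-498 + W(20))*118 + C(y(9) + 10)) = 1/((-498 + (8 + 20))*118 + 299) = 1/((-498 + 28)*118 + 299) = 1/(-470*118 + 299) = 1/(-55460 + 299) = 1/(-55161) = -1/55161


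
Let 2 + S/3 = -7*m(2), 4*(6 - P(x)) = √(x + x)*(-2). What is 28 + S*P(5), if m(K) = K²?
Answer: -512 - 45*√10 ≈ -654.30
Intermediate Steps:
P(x) = 6 + √2*√x/2 (P(x) = 6 - √(x + x)*(-2)/4 = 6 - √(2*x)*(-2)/4 = 6 - √2*√x*(-2)/4 = 6 - (-1)*√2*√x/2 = 6 + √2*√x/2)
S = -90 (S = -6 + 3*(-7*2²) = -6 + 3*(-7*4) = -6 + 3*(-28) = -6 - 84 = -90)
28 + S*P(5) = 28 - 90*(6 + √2*√5/2) = 28 - 90*(6 + √10/2) = 28 + (-540 - 45*√10) = -512 - 45*√10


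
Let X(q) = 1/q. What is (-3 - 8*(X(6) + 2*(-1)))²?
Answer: 1225/9 ≈ 136.11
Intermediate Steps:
(-3 - 8*(X(6) + 2*(-1)))² = (-3 - 8*(1/6 + 2*(-1)))² = (-3 - 8*(⅙ - 2))² = (-3 - 8*(-11/6))² = (-3 + 44/3)² = (35/3)² = 1225/9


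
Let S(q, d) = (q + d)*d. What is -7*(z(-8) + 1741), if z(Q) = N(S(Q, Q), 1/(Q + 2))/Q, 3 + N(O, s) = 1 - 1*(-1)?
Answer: -97503/8 ≈ -12188.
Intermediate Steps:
S(q, d) = d*(d + q) (S(q, d) = (d + q)*d = d*(d + q))
N(O, s) = -1 (N(O, s) = -3 + (1 - 1*(-1)) = -3 + (1 + 1) = -3 + 2 = -1)
z(Q) = -1/Q
-7*(z(-8) + 1741) = -7*(-1/(-8) + 1741) = -7*(-1*(-1/8) + 1741) = -7*(1/8 + 1741) = -7*13929/8 = -97503/8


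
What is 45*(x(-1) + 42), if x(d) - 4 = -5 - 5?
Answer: 1620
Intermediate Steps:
x(d) = -6 (x(d) = 4 + (-5 - 5) = 4 - 10 = -6)
45*(x(-1) + 42) = 45*(-6 + 42) = 45*36 = 1620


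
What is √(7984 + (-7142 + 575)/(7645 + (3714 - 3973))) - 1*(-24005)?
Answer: 24005 + √48389179578/2462 ≈ 24094.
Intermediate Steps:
√(7984 + (-7142 + 575)/(7645 + (3714 - 3973))) - 1*(-24005) = √(7984 - 6567/(7645 - 259)) + 24005 = √(7984 - 6567/7386) + 24005 = √(7984 - 6567*1/7386) + 24005 = √(7984 - 2189/2462) + 24005 = √(19654419/2462) + 24005 = √48389179578/2462 + 24005 = 24005 + √48389179578/2462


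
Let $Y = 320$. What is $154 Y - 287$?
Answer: $48993$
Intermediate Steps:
$154 Y - 287 = 154 \cdot 320 - 287 = 49280 - 287 = 48993$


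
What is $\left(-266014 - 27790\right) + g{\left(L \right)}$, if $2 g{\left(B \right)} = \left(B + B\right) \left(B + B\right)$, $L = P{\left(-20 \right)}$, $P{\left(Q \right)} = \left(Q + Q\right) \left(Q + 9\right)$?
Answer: $93396$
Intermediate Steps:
$P{\left(Q \right)} = 2 Q \left(9 + Q\right)$
$L = 440$ ($L = 2 \left(-20\right) \left(9 - 20\right) = 2 \left(-20\right) \left(-11\right) = 440$)
$g{\left(B \right)} = 2 B^{2}$ ($g{\left(B \right)} = \frac{\left(B + B\right) \left(B + B\right)}{2} = \frac{2 B 2 B}{2} = \frac{4 B^{2}}{2} = 2 B^{2}$)
$\left(-266014 - 27790\right) + g{\left(L \right)} = \left(-266014 - 27790\right) + 2 \cdot 440^{2} = -293804 + 2 \cdot 193600 = -293804 + 387200 = 93396$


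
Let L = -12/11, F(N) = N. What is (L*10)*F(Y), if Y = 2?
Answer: -240/11 ≈ -21.818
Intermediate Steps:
L = -12/11 (L = -12*1/11 = -12/11 ≈ -1.0909)
(L*10)*F(Y) = -12/11*10*2 = -120/11*2 = -240/11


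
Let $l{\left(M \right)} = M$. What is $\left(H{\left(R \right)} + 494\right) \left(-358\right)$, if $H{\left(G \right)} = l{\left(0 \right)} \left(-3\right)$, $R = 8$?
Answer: $-176852$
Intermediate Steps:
$H{\left(G \right)} = 0$ ($H{\left(G \right)} = 0 \left(-3\right) = 0$)
$\left(H{\left(R \right)} + 494\right) \left(-358\right) = \left(0 + 494\right) \left(-358\right) = 494 \left(-358\right) = -176852$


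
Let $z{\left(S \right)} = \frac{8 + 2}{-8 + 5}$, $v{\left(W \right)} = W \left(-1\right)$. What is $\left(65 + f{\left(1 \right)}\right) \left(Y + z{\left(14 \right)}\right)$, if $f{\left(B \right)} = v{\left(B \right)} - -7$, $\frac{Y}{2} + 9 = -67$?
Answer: $- \frac{33086}{3} \approx -11029.0$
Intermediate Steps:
$Y = -152$ ($Y = -18 + 2 \left(-67\right) = -18 - 134 = -152$)
$v{\left(W \right)} = - W$
$z{\left(S \right)} = - \frac{10}{3}$ ($z{\left(S \right)} = \frac{10}{-3} = 10 \left(- \frac{1}{3}\right) = - \frac{10}{3}$)
$f{\left(B \right)} = 7 - B$ ($f{\left(B \right)} = - B - -7 = - B + 7 = 7 - B$)
$\left(65 + f{\left(1 \right)}\right) \left(Y + z{\left(14 \right)}\right) = \left(65 + \left(7 - 1\right)\right) \left(-152 - \frac{10}{3}\right) = \left(65 + \left(7 - 1\right)\right) \left(- \frac{466}{3}\right) = \left(65 + 6\right) \left(- \frac{466}{3}\right) = 71 \left(- \frac{466}{3}\right) = - \frac{33086}{3}$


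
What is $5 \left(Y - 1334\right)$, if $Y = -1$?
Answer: $-6675$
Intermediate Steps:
$5 \left(Y - 1334\right) = 5 \left(-1 - 1334\right) = 5 \left(-1335\right) = -6675$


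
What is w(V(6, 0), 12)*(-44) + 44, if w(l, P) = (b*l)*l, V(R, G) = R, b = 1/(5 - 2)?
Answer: -484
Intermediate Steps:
b = 1/3 ≈ 0.33333
w(l, P) = l**2/3 (w(l, P) = (l/3)*l = l**2/3)
w(V(6, 0), 12)*(-44) + 44 = ((1/3)*6**2)*(-44) + 44 = ((1/3)*36)*(-44) + 44 = 12*(-44) + 44 = -528 + 44 = -484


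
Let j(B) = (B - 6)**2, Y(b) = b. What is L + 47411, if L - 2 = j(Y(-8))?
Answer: 47609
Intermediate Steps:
j(B) = (-6 + B)**2
L = 198 (L = 2 + (-6 - 8)**2 = 2 + (-14)**2 = 2 + 196 = 198)
L + 47411 = 198 + 47411 = 47609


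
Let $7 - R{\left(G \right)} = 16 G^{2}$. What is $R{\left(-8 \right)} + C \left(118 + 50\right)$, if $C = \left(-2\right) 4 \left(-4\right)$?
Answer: $4359$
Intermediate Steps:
$R{\left(G \right)} = 7 - 16 G^{2}$
$C = 32$ ($C = \left(-8\right) \left(-4\right) = 32$)
$R{\left(-8 \right)} + C \left(118 + 50\right) = \left(7 - 16 \left(-8\right)^{2}\right) + 32 \left(118 + 50\right) = \left(7 - 1024\right) + 32 \cdot 168 = \left(7 - 1024\right) + 5376 = -1017 + 5376 = 4359$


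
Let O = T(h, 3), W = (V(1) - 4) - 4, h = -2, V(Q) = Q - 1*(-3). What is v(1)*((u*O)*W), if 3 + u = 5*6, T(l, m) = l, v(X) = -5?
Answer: -1080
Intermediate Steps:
V(Q) = 3 + Q (V(Q) = Q + 3 = 3 + Q)
W = -4 (W = ((3 + 1) - 4) - 4 = (4 - 4) - 4 = 0 - 4 = -4)
O = -2
u = 27 (u = -3 + 5*6 = -3 + 30 = 27)
v(1)*((u*O)*W) = -5*27*(-2)*(-4) = -(-270)*(-4) = -5*216 = -1080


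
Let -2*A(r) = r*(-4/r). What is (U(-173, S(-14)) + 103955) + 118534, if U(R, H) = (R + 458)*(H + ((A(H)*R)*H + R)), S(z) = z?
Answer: 1549734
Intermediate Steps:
A(r) = 2 (A(r) = -r*(-4/r)/2 = -½*(-4) = 2)
U(R, H) = (458 + R)*(H + R + 2*H*R) (U(R, H) = (R + 458)*(H + ((2*R)*H + R)) = (458 + R)*(H + (2*H*R + R)) = (458 + R)*(H + (R + 2*H*R)) = (458 + R)*(H + R + 2*H*R))
(U(-173, S(-14)) + 103955) + 118534 = (((-173)² + 458*(-14) + 458*(-173) + 2*(-14)*(-173)² + 917*(-14)*(-173)) + 103955) + 118534 = ((29929 - 6412 - 79234 + 2*(-14)*29929 + 2220974) + 103955) + 118534 = ((29929 - 6412 - 79234 - 838012 + 2220974) + 103955) + 118534 = (1327245 + 103955) + 118534 = 1431200 + 118534 = 1549734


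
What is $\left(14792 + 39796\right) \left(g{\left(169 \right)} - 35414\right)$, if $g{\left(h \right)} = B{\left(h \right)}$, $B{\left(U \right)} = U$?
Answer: $-1923954060$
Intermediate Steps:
$g{\left(h \right)} = h$
$\left(14792 + 39796\right) \left(g{\left(169 \right)} - 35414\right) = \left(14792 + 39796\right) \left(169 - 35414\right) = 54588 \left(-35245\right) = -1923954060$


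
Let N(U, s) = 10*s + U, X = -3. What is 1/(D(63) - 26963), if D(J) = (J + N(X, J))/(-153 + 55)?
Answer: -49/1321532 ≈ -3.7078e-5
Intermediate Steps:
N(U, s) = U + 10*s
D(J) = 3/98 - 11*J/98 (D(J) = (J + (-3 + 10*J))/(-153 + 55) = (-3 + 11*J)/(-98) = (-3 + 11*J)*(-1/98) = 3/98 - 11*J/98)
1/(D(63) - 26963) = 1/((3/98 - 11/98*63) - 26963) = 1/((3/98 - 99/14) - 26963) = 1/(-345/49 - 26963) = 1/(-1321532/49) = -49/1321532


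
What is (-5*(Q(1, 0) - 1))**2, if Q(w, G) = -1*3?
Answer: 400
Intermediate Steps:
Q(w, G) = -3
(-5*(Q(1, 0) - 1))**2 = (-5*(-3 - 1))**2 = (-5*(-4))**2 = 20**2 = 400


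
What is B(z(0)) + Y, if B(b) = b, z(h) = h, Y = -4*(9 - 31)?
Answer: 88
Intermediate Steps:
Y = 88 (Y = -4*(-22) = 88)
B(z(0)) + Y = 0 + 88 = 88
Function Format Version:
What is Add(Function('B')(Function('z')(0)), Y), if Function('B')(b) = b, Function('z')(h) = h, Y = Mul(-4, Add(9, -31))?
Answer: 88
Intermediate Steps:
Y = 88 (Y = Mul(-4, -22) = 88)
Add(Function('B')(Function('z')(0)), Y) = Add(0, 88) = 88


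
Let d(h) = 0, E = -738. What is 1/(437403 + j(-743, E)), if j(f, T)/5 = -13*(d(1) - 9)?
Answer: 1/437988 ≈ 2.2832e-6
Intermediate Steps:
j(f, T) = 585 (j(f, T) = 5*(-13*(0 - 9)) = 5*(-13*(-9)) = 5*117 = 585)
1/(437403 + j(-743, E)) = 1/(437403 + 585) = 1/437988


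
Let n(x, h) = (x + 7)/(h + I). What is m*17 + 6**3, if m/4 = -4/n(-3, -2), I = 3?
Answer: 148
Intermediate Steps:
n(x, h) = (7 + x)/(3 + h) (n(x, h) = (x + 7)/(h + 3) = (7 + x)/(3 + h))
m = -4 (m = 4*(-4*(3 - 2)/(7 - 3)) = 4*(-4/(4/1)) = 4*(-4/(1*4)) = 4*(-4/4) = 4*(-4*1/4) = 4*(-1) = -4)
m*17 + 6**3 = -4*17 + 6**3 = -68 + 216 = 148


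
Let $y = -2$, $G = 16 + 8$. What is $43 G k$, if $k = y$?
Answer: $-2064$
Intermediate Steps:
$G = 24$
$k = -2$
$43 G k = 43 \cdot 24 \left(-2\right) = 1032 \left(-2\right) = -2064$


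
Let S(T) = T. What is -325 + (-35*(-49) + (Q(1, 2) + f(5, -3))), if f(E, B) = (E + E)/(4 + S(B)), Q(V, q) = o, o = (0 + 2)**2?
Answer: 1404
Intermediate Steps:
o = 4 (o = 2**2 = 4)
Q(V, q) = 4
f(E, B) = 2*E/(4 + B) (f(E, B) = (E + E)/(4 + B) = (2*E)/(4 + B) = 2*E/(4 + B))
-325 + (-35*(-49) + (Q(1, 2) + f(5, -3))) = -325 + (-35*(-49) + (4 + 2*5/(4 - 3))) = -325 + (1715 + (4 + 2*5/1)) = -325 + (1715 + (4 + 2*5*1)) = -325 + (1715 + (4 + 10)) = -325 + (1715 + 14) = -325 + 1729 = 1404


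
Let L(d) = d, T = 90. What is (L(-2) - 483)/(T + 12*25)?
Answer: -97/78 ≈ -1.2436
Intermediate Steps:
(L(-2) - 483)/(T + 12*25) = (-2 - 483)/(90 + 12*25) = -485/(90 + 300) = -485/390 = -485*1/390 = -97/78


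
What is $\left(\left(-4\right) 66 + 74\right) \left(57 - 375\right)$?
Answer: $60420$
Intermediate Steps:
$\left(\left(-4\right) 66 + 74\right) \left(57 - 375\right) = \left(-264 + 74\right) \left(-318\right) = \left(-190\right) \left(-318\right) = 60420$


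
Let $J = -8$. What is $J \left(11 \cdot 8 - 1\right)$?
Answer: $-696$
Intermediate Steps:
$J \left(11 \cdot 8 - 1\right) = - 8 \left(11 \cdot 8 - 1\right) = - 8 \left(88 - 1\right) = \left(-8\right) 87 = -696$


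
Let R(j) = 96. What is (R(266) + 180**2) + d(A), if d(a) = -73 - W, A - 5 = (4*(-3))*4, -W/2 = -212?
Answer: 31999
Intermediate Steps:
W = 424 (W = -2*(-212) = 424)
A = -43 (A = 5 + (4*(-3))*4 = 5 - 12*4 = 5 - 48 = -43)
d(a) = -497 (d(a) = -73 - 1*424 = -73 - 424 = -497)
(R(266) + 180**2) + d(A) = (96 + 180**2) - 497 = (96 + 32400) - 497 = 32496 - 497 = 31999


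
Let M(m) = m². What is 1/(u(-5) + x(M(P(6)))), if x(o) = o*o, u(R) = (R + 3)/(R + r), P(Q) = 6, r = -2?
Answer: 7/9074 ≈ 0.00077143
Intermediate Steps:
u(R) = (3 + R)/(-2 + R) (u(R) = (R + 3)/(R - 2) = (3 + R)/(-2 + R))
x(o) = o²
1/(u(-5) + x(M(P(6)))) = 1/((3 - 5)/(-2 - 5) + (6²)²) = 1/(-2/(-7) + 36²) = 1/(-⅐*(-2) + 1296) = 1/(2/7 + 1296) = 1/(9074/7) = 7/9074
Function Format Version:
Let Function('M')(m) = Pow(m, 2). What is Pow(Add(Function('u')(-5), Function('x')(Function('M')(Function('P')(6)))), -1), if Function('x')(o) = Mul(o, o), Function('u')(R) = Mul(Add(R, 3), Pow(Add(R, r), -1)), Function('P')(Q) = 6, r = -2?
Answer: Rational(7, 9074) ≈ 0.00077143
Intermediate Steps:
Function('u')(R) = Mul(Pow(Add(-2, R), -1), Add(3, R)) (Function('u')(R) = Mul(Add(R, 3), Pow(Add(R, -2), -1)) = Mul(Add(3, R), Pow(Add(-2, R), -1)) = Mul(Pow(Add(-2, R), -1), Add(3, R)))
Function('x')(o) = Pow(o, 2)
Pow(Add(Function('u')(-5), Function('x')(Function('M')(Function('P')(6)))), -1) = Pow(Add(Mul(Pow(Add(-2, -5), -1), Add(3, -5)), Pow(Pow(6, 2), 2)), -1) = Pow(Add(Mul(Pow(-7, -1), -2), Pow(36, 2)), -1) = Pow(Add(Mul(Rational(-1, 7), -2), 1296), -1) = Pow(Add(Rational(2, 7), 1296), -1) = Pow(Rational(9074, 7), -1) = Rational(7, 9074)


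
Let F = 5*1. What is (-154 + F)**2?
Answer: 22201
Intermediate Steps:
F = 5
(-154 + F)**2 = (-154 + 5)**2 = (-149)**2 = 22201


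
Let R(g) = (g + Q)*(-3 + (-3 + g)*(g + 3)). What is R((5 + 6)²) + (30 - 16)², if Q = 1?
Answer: 1784934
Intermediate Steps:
R(g) = (1 + g)*(-3 + (-3 + g)*(3 + g)) (R(g) = (g + 1)*(-3 + (-3 + g)*(g + 3)) = (1 + g)*(-3 + (-3 + g)*(3 + g)))
R((5 + 6)²) + (30 - 16)² = (-12 + ((5 + 6)²)² + ((5 + 6)²)³ - 12*(5 + 6)²) + (30 - 16)² = (-12 + (11²)² + (11²)³ - 12*11²) + 14² = (-12 + 121² + 121³ - 12*121) + 196 = (-12 + 14641 + 1771561 - 1452) + 196 = 1784738 + 196 = 1784934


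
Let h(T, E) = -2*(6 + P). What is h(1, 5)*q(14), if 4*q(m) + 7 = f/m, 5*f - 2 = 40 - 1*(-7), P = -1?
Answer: 63/4 ≈ 15.750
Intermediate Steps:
f = 49/5 (f = ⅖ + (40 - 1*(-7))/5 = ⅖ + (40 + 7)/5 = ⅖ + (⅕)*47 = ⅖ + 47/5 = 49/5 ≈ 9.8000)
q(m) = -7/4 + 49/(20*m) (q(m) = -7/4 + (49/(5*m))/4 = -7/4 + 49/(20*m))
h(T, E) = -10 (h(T, E) = -2*(6 - 1) = -2*5 = -10)
h(1, 5)*q(14) = -7*(7 - 5*14)/(2*14) = -7*(7 - 70)/(2*14) = -7*(-63)/(2*14) = -10*(-63/40) = 63/4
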